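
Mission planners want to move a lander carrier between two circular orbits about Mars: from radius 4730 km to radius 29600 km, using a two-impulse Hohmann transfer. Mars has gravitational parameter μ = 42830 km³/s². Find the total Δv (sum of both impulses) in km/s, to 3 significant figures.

Δv = 1.51 km/s

Transfer-ellipse semi-major axis a_t = (r₁ + r₂)/2 = (4730 + 29600)/2 = 17165 km.
Circular speed at r₁: v₁ = √(μ/r₁) = √(42830/4730) = 3.0091 km/s.
Transfer-orbit speed at r₁ (vis-viva): v_p = √[μ(2/r₁ − 1/a_t)] = 3.9515 km/s.
First burn Δv₁ = |v_p − v₁| = 0.9424 km/s.
Circular speed at r₂: v₂ = √(μ/r₂) = 1.202896 km/s.
Transfer-orbit speed at r₂: v_a = √[μ(2/r₂ − 1/a_t)] = 0.6314469 km/s.
Second burn Δv₂ = |v₂ − v_a| = 0.5714 km/s.
Total Δv = Δv₁ + Δv₂ = 1.514 km/s.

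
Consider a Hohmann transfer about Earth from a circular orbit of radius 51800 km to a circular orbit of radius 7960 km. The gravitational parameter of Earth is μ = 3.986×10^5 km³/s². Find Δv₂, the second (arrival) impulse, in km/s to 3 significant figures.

Transfer-ellipse semi-major axis a_t = (r₁ + r₂)/2 = (51800 + 7960)/2 = 29880 km.
On the circular orbit at r = 7960 km, v_c = √(μ/r) = 7.076 km/s.
Transfer-orbit speed at the same r (vis-viva, a = a_t): v_t = √[μ(2/r − 1/a_t)] = 9.317 km/s.
Δv₂ = |v_t − v_c| = |9.317 − 7.076| = 2.241 km/s.

Δv₂ = 2.24 km/s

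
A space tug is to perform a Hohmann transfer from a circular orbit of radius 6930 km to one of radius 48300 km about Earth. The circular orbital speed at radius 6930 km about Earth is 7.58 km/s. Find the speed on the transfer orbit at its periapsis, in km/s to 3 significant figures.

From the circular-orbit relation v² = μ/r at r = 6930 km: μ = v²r = (7.58)² × 6930 = 3.98173×10^5 km³/s².
Semi-major axis of the transfer orbit: a_t = (6930 + 48300)/2 = 27615 km.
The periapsis of the transfer ellipse is at r = 6930 km.
From the vis-viva equation, v = √[μ(2/r − 1/a_t)] = 10.02 km/s.

v = 10.0 km/s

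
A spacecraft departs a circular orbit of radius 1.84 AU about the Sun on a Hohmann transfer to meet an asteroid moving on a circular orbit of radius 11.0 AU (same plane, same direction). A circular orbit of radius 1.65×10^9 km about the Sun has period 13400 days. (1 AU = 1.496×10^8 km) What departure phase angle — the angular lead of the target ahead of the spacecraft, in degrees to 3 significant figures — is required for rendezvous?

From Kepler's third law T² = 4π²r³/μ at r = 1.65×10^9 km, T = 13400 days = 13400 × 86400 s = 1.15776×10^9 s: μ = 4π²r³/T² = 1.32304×10^11 km³/s².
In km: r₁ = 1.84 × 1.496×10^8 = 2.75264×10^8 km; r₂ = 11.0 × 1.496×10^8 = 1.6456×10^9 km.
The Hohmann ellipse has a_t = (r₁ + r₂)/2 = 9.60432×10^8 km.
The half-period of the transfer ellipse is t = π√(a_t³/μ) = 2.5708×10^8 s.
Target angular speed ω₂ = √(μ/r₂³) = 5.4488×10^-9 rad/s.
Angle swept by the target during transfer: ω₂·t = 1.4008 rad = 80.26°.
Arrival is 180° from departure on the ellipse, so φ = 180° − 80.26° = 99.7°.

φ = 99.7°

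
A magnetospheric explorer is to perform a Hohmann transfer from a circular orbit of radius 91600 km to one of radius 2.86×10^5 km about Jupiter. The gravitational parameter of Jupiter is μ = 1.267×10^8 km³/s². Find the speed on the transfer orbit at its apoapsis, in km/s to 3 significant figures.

v = 14.7 km/s

Semi-major axis of the transfer orbit: a_t = (91600 + 2.860×10^5)/2 = 1.888×10^5 km.
The apoapsis of the transfer ellipse is at r = 2.860×10^5 km.
From the vis-viva equation, v = √[μ(2/r − 1/a_t)] = 14.66 km/s.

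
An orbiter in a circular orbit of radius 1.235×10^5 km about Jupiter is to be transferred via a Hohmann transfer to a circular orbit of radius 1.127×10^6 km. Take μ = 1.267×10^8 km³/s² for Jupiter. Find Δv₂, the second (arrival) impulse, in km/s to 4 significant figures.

Transfer-ellipse semi-major axis a_t = (r₁ + r₂)/2 = (1.235×10^5 + 1.127×10^6)/2 = 6.2525×10^5 km.
Circular speed at r = 1.127×10^6 km: v_c = √(μ/r) = 10.603 km/s.
Transfer-orbit speed at the same r (vis-viva, a = a_t): v_t = √[μ(2/r − 1/a_t)] = 4.7123 km/s.
Δv₂ = |v_t − v_c| = |4.7123 − 10.603| = 5.891 km/s.

Δv₂ = 5.891 km/s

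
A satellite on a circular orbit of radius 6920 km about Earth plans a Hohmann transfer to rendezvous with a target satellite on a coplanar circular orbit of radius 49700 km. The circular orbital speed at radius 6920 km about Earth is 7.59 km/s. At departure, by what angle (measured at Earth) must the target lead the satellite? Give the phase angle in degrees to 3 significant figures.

From the circular-orbit relation v² = μ/r at r = 6920 km: μ = v²r = (7.59)² × 6920 = 3.98648×10^5 km³/s².
Transfer-ellipse semi-major axis a_t = (r₁ + r₂)/2 = (6920 + 49700)/2 = 28310 km.
The half-period of the transfer ellipse is t = π√(a_t³/μ) = 23701 s.
The target's mean motion on its circular orbit is ω₂ = √(μ/r₂³) = 5.6985×10^-5 rad/s.
Angle swept by the target during transfer: ω₂·t = 1.3506 rad = 77.38°.
The satellite traverses 180° on the transfer ellipse, so the target must lead by 180° − 77.38° = 103°.

φ = 103°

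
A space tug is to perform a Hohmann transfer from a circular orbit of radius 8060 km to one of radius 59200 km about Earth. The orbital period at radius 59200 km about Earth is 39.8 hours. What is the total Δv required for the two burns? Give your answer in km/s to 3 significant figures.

Δv = 3.62 km/s

From Kepler's third law T² = 4π²r³/μ at r = 59200 km, T = 39.8 hours = 39.8 × 3600 s = 1.4328×10^5 s: μ = 4π²r³/T² = 3.98982×10^5 km³/s².
Transfer-ellipse semi-major axis a_t = (r₁ + r₂)/2 = (8060 + 59200)/2 = 33630 km.
Circular speed at r₁: v₁ = √(μ/r₁) = √(3.98982×10^5/8060) = 7.036 km/s.
Transfer-orbit speed at r₁ (v² = μ(2/r − 1/a)): v_p = √[μ(2/r₁ − 1/a_t)] = 9.335 km/s.
First burn Δv₁ = |v_p − v₁| = 2.299 km/s.
At r₂, v₂ = √(μ/r₂) = 2.596 km/s.
Transfer-orbit speed at r₂: v_a = √[μ(2/r₂ − 1/a_t)] = 1.271 km/s.
Second burn Δv₂ = |v₂ − v_a| = 1.325 km/s.
Total Δv = Δv₁ + Δv₂ = 3.624 km/s.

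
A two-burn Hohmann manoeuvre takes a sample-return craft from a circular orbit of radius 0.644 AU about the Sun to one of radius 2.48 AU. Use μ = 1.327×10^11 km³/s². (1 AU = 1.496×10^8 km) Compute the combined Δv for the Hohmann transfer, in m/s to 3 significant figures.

In km: r₁ = 0.644 × 1.496×10^8 = 9.63424×10^7 km; r₂ = 2.48 × 1.496×10^8 = 3.71008×10^8 km.
The Hohmann ellipse has a_t = (r₁ + r₂)/2 = 2.336752×10^8 km.
At r₁ the circular-orbit speed is v₁ = √(μ/r₁) = 37.113 km/s.
On the transfer ellipse at r₁, v² = μ(2/r − 1/a) gives v_p = √[μ(2/r₁ − 1/a_t)] = 46.764 km/s.
First burn Δv₁ = |v_p − v₁| = 9.651 km/s.
Circular speed at r₂: v₂ = √(μ/r₂) = 18.9123 km/s.
Transfer-orbit speed at r₂: v_a = √[μ(2/r₂ − 1/a_t)] = 12.1436 km/s.
Second burn Δv₂ = |v₂ − v_a| = 6.769 km/s.
Δv = Δv₁ + Δv₂ = 9.651 + 6.769 = 16.42 km/s.

Δv = 16400 m/s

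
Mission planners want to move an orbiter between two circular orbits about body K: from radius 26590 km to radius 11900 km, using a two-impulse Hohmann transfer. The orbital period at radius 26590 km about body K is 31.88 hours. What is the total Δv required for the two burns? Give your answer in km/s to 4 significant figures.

Δv = 0.6928 km/s

From Kepler's third law T² = 4π²r³/μ at r = 26590 km, T = 31.88 hours = 31.88 × 3600 s = 1.14768×10^5 s: μ = 4π²r³/T² = 56347.3 km³/s².
Semi-major axis of the transfer orbit: a_t = (26590 + 11900)/2 = 19245 km.
Circular speed at r₁: v₁ = √(μ/r₁) = √(56347.3/26590) = 1.456 km/s.
Transfer-orbit speed at r₁ (vis-viva): v_a = √[μ(2/r₁ − 1/a_t)] = 1.145 km/s.
First burn Δv₁ = |v_a − v₁| = 0.3110 km/s.
Circular speed at r₂: v₂ = √(μ/r₂) = 2.1760 km/s.
Transfer-orbit speed at r₂: v_p = √[μ(2/r₂ − 1/a_t)] = 2.5578 km/s.
Second burn Δv₂ = |v₂ − v_p| = 0.3818 km/s.
Δv = Δv₁ + Δv₂ = 0.3110 + 0.3818 = 0.6928 km/s.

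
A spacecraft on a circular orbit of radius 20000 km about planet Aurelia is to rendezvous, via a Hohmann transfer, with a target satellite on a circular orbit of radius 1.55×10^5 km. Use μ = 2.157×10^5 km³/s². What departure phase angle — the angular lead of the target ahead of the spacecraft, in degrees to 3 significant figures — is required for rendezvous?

Transfer-ellipse semi-major axis a_t = (r₁ + r₂)/2 = (20000 + 1.550×10^5)/2 = 87500 km.
The half-period of the transfer ellipse is t = π√(a_t³/μ) = 1.7508×10^5 s.
The target's mean motion on its circular orbit is ω₂ = √(μ/r₂³) = 7.6108×10^-6 rad/s.
Angle swept by the target during transfer: ω₂·t = 1.3325 rad = 76.35°.
Arrival is 180° from departure on the ellipse, so φ = 180° − 76.35° = 104°.

φ = 104°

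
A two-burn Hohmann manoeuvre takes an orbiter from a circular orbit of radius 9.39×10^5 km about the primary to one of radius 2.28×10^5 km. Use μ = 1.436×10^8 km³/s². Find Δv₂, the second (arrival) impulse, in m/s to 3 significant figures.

Transfer-ellipse semi-major axis a_t = (r₁ + r₂)/2 = (9.390×10^5 + 2.280×10^5)/2 = 5.835×10^5 km.
On the circular orbit at r = 2.280×10^5 km, v_c = √(μ/r) = 25.10 km/s.
Vis-viva on the transfer ellipse at r = 2.280×10^5 km gives v_t = √[μ(2/r − 1/a_t)] = 31.84 km/s.
Δv₂ = |v_t − v_c| = |31.84 − 25.10| = 6.740 km/s.

Δv₂ = 6740 m/s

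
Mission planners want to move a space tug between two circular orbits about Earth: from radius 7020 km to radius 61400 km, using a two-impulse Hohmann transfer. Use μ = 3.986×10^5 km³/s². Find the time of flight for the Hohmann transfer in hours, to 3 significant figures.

Transfer-ellipse semi-major axis a_t = (r₁ + r₂)/2 = (7020 + 61400)/2 = 34210 km.
Half the transfer-orbit period gives t = π√(a_t³/μ) = 31490 s.
Converting: 31490 s ÷ 3600 s/hour = 8.75 hours.

t = 8.75 hours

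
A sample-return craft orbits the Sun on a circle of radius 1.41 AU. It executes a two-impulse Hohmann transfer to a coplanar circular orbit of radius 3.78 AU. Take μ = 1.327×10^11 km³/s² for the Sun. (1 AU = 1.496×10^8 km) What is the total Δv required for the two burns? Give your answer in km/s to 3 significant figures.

In km: r₁ = 1.41 × 1.496×10^8 = 2.10936×10^8 km; r₂ = 3.78 × 1.496×10^8 = 5.65488×10^8 km.
Semi-major axis of the transfer orbit: a_t = (2.10936×10^8 + 5.65488×10^8)/2 = 3.88212×10^8 km.
Circular speed at r₁: v₁ = √(μ/r₁) = √(1.327×10^11/2.10936×10^8) = 25.08 km/s.
Transfer-orbit speed at r₁ (v² = μ(2/r − 1/a)): v_p = √[μ(2/r₁ − 1/a_t)] = 30.27 km/s.
First burn Δv₁ = |v_p − v₁| = 5.190 km/s.
Circular speed at r₂: v₂ = √(μ/r₂) = 15.319 km/s.
Transfer-orbit speed at r₂: v_a = √[μ(2/r₂ − 1/a_t)] = 11.292 km/s.
Second burn Δv₂ = |v₂ − v_a| = 4.027 km/s.
Δv = Δv₁ + Δv₂ = 5.190 + 4.027 = 9.217 km/s.

Δv = 9.22 km/s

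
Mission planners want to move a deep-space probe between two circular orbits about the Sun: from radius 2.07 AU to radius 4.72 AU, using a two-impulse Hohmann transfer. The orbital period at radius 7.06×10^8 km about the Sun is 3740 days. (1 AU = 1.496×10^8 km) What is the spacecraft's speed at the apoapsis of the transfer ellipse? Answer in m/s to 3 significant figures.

v = 10700 m/s

From Kepler's third law T² = 4π²r³/μ at r = 7.06×10^8 km, T = 3740 days = 3740 × 86400 s = 3.23136×10^8 s: μ = 4π²r³/T² = 1.33046×10^11 km³/s².
In km: r₁ = 2.07 × 1.496×10^8 = 3.09672×10^8 km; r₂ = 4.72 × 1.496×10^8 = 7.06112×10^8 km.
The Hohmann ellipse has a_t = (r₁ + r₂)/2 = 5.07892×10^8 km.
The apoapsis of the transfer ellipse is at r = 7.06112×10^8 km.
From the vis-viva equation, v = √[μ(2/r − 1/a_t)] = 10.72 km/s.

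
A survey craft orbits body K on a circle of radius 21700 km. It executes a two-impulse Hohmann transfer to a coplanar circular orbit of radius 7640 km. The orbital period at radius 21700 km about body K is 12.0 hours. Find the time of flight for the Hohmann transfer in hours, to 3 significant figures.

From Kepler's third law T² = 4π²r³/μ at r = 21700 km, T = 12.0 hours = 12.0 × 3600 s = 43200 s: μ = 4π²r³/T² = 2.16158×10^5 km³/s².
The Hohmann ellipse has a_t = (r₁ + r₂)/2 = 14670 km.
Transfer time t = π√(a_t³/μ) = π√((14670)³ / 2.16158×10^5) = 12010 s.
Converting: 12010 s ÷ 3600 s/hour = 3.34 hours.

t = 3.34 hours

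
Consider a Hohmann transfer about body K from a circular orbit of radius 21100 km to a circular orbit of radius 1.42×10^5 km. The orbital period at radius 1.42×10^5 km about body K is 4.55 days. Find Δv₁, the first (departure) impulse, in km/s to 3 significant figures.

From Kepler's third law T² = 4π²r³/μ at r = 1.42×10^5 km, T = 4.55 days = 4.55 × 86400 s = 3.9312×10^5 s: μ = 4π²r³/T² = 7.31433×10^5 km³/s².
Semi-major axis of the transfer orbit: a_t = (21100 + 1.420×10^5)/2 = 81550 km.
On the circular orbit at r = 21100 km, v_c = √(μ/r) = 5.88770 km/s.
Transfer-orbit speed at the same r (vis-viva, a = a_t): v_t = √[μ(2/r − 1/a_t)] = 7.76923 km/s.
Δv₁ = |v_t − v_c| = |7.76923 − 5.88770| = 1.882 km/s.

Δv₁ = 1.88 km/s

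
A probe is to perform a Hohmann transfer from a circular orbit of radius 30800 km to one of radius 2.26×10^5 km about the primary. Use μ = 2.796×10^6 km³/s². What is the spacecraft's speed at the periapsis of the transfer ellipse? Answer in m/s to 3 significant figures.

v = 12600 m/s

Semi-major axis of the transfer orbit: a_t = (30800 + 2.260×10^5)/2 = 1.284×10^5 km.
The periapsis of the transfer ellipse is at r = 30800 km.
Applying v² = μ(2/r − 1/a_t): v = 12.64 km/s.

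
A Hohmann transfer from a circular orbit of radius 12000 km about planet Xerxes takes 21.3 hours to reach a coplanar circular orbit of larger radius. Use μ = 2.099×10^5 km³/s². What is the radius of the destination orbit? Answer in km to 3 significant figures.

Transfer time t = 21.3 hours = 76680 s, and t = π√(a_t³/μ).
So a_t = (μ t²/π²)^(1/3) = (2.099×10^5 × (76680)² / π²)^(1/3) = 50006 km.
Since a_t = (r₁ + r₂)/2, r₂ = 2a_t − r₁ = 2×50006 − 12000 = 88012 km.

r₂ = 88000 km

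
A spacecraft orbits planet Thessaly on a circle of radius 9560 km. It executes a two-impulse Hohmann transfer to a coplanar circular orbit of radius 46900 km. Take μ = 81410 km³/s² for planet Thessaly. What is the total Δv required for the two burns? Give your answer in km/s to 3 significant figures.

Δv = 1.39 km/s

The Hohmann ellipse has a_t = (r₁ + r₂)/2 = 28230 km.
At r₁ the circular-orbit speed is v₁ = √(μ/r₁) = 2.91817 km/s.
On the transfer ellipse at r₁, v² = μ(2/r − 1/a) gives v_p = √[μ(2/r₁ − 1/a_t)] = 3.76133 km/s.
First burn Δv₁ = |v_p − v₁| = 0.8432 km/s.
Circular speed at r₂: v₂ = √(μ/r₂) = 1.3175 km/s.
Transfer-orbit speed at r₂: v_a = √[μ(2/r₂ − 1/a_t)] = 0.76670 km/s.
Second burn Δv₂ = |v₂ − v_a| = 0.5508 km/s.
Total Δv = Δv₁ + Δv₂ = 1.394 km/s.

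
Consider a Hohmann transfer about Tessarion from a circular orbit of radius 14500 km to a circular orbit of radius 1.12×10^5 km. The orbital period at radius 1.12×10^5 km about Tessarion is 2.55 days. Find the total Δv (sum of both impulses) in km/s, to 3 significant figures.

From Kepler's third law T² = 4π²r³/μ at r = 1.12×10^5 km, T = 2.55 days = 2.55 × 86400 s = 2.2032×10^5 s: μ = 4π²r³/T² = 1.14263×10^6 km³/s².
The Hohmann ellipse has a_t = (r₁ + r₂)/2 = 63250 km.
At r₁ the circular-orbit speed is v₁ = √(μ/r₁) = 8.87706 km/s.
On the transfer ellipse at r₁, vis-viva equation gives v_p = √[μ(2/r₁ − 1/a_t)] = 11.8127 km/s.
First burn Δv₁ = |v_p − v₁| = 2.9356 km/s.
At r₂, v₂ = √(μ/r₂) = 3.194067 km/s.
Transfer-orbit speed at r₂: v_a = √[μ(2/r₂ − 1/a_t)] = 1.529318 km/s.
Second burn Δv₂ = |v₂ − v_a| = 1.6647 km/s.
Total Δv = Δv₁ + Δv₂ = 4.600 km/s.

Δv = 4.60 km/s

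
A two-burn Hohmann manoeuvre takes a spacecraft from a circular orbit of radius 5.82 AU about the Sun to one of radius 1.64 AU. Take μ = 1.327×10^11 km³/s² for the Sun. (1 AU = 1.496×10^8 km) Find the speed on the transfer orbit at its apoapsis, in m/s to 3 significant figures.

In km: r₁ = 5.82 × 1.496×10^8 = 8.70672×10^8 km; r₂ = 1.64 × 1.496×10^8 = 2.45344×10^8 km.
Transfer-ellipse semi-major axis a_t = (r₁ + r₂)/2 = (8.70672×10^8 + 2.45344×10^8)/2 = 5.58008×10^8 km.
At apoapsis, r = 8.70672×10^8 km.
Vis-viva: v = √[μ(2/r − 1/a_t)] = √[1.327×10^11 × (2/8.70672×10^8 − 1/5.58008×10^8)] = 8.186 km/s.

v = 8190 m/s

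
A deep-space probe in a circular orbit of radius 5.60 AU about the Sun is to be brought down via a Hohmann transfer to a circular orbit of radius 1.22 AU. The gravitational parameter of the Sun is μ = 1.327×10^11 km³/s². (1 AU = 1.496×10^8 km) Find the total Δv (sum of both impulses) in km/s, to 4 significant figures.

Δv = 12.65 km/s

In km: r₁ = 5.60 × 1.496×10^8 = 8.3776×10^8 km; r₂ = 1.22 × 1.496×10^8 = 1.82512×10^8 km.
Transfer-ellipse semi-major axis a_t = (r₁ + r₂)/2 = (8.3776×10^8 + 1.82512×10^8)/2 = 5.10136×10^8 km.
Circular speed at r₁: v₁ = √(μ/r₁) = √(1.327×10^11/8.3776×10^8) = 12.586 km/s.
Transfer-orbit speed at r₁ (vis-viva equation): v_a = √[μ(2/r₁ − 1/a_t)] = 7.5280 km/s.
First burn Δv₁ = |v_a − v₁| = 5.058 km/s.
Circular speed at r₂: v₂ = √(μ/r₂) = 26.96 km/s.
Transfer-orbit speed at r₂: v_p = √[μ(2/r₂ − 1/a_t)] = 34.55 km/s.
Second burn Δv₂ = |v₂ − v_p| = 7.590 km/s.
Total Δv = Δv₁ + Δv₂ = 12.65 km/s.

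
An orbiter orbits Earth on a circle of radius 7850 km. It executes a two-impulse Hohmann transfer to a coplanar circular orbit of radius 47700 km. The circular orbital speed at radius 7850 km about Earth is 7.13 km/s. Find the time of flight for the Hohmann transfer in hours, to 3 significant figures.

From the circular-orbit relation v² = μ/r at r = 7850 km: μ = v²r = (7.13)² × 7850 = 3.99070×10^5 km³/s².
Semi-major axis of the transfer orbit: a_t = (7850 + 47700)/2 = 27775 km.
By Kepler's third law the transfer-orbit period is T = 2π√(a_t³/μ), so t = T/2 = 23020 s.
Converting: 23020 s ÷ 3600 s/hour = 6.39 hours.

t = 6.39 hours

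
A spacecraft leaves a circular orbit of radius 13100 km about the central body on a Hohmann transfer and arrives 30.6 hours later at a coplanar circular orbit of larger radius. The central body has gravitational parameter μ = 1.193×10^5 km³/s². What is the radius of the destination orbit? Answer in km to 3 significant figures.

r₂ = 92400 km

Transfer time t = 30.6 hours = 1.1016×10^5 s, and t = π√(a_t³/μ).
So a_t = (μ t²/π²)^(1/3) = (1.193×10^5 × (1.1016×10^5)² / π²)^(1/3) = 52739 km.
Since a_t = (r₁ + r₂)/2, r₂ = 2a_t − r₁ = 2×52739 − 13100 = 92378 km.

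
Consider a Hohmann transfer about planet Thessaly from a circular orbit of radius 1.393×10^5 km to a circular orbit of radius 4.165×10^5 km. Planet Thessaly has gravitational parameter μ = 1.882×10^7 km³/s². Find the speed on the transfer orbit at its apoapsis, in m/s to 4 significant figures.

v = 4759 m/s

Semi-major axis of the transfer orbit: a_t = (1.393×10^5 + 4.165×10^5)/2 = 2.779×10^5 km.
At apoapsis, r = 4.165×10^5 km.
From the vis-viva equation, v = √[μ(2/r − 1/a_t)] = 4.759 km/s.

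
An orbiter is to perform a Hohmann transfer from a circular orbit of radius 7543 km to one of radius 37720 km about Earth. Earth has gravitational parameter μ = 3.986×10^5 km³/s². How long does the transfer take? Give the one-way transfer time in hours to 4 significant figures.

Transfer-ellipse semi-major axis a_t = (r₁ + r₂)/2 = (7543 + 37720)/2 = 22631.5 km.
By Kepler's third law the transfer-orbit period is T = 2π√(a_t³/μ), so t = T/2 = 16940 s.
Converting: 16940 s ÷ 3600 s/hour = 4.706 hours.

t = 4.706 hours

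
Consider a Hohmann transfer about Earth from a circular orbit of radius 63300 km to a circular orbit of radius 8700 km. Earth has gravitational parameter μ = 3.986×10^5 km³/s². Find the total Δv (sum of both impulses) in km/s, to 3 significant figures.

Δv = 3.48 km/s

Semi-major axis of the transfer orbit: a_t = (63300 + 8700)/2 = 36000 km.
At r₁ the circular-orbit speed is v₁ = √(μ/r₁) = 2.5094 km/s.
Transfer-orbit speed at r₁ (vis-viva): v_a = √[μ(2/r₁ − 1/a_t)] = 1.2336 km/s.
First burn Δv₁ = |v_a − v₁| = 1.276 km/s.
Circular speed at r₂: v₂ = √(μ/r₂) = 6.769 km/s.
Transfer-orbit speed at r₂: v_p = √[μ(2/r₂ − 1/a_t)] = 8.976 km/s.
Second burn Δv₂ = |v₂ − v_p| = 2.207 km/s.
Total Δv = Δv₁ + Δv₂ = 3.483 km/s.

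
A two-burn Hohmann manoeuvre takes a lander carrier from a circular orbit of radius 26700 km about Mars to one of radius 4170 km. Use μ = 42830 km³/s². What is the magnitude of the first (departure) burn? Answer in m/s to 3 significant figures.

Δv₁ = 608 m/s

Transfer-ellipse semi-major axis a_t = (r₁ + r₂)/2 = (26700 + 4170)/2 = 15435 km.
On the circular orbit at r = 26700 km, v_c = √(μ/r) = 1.2665 km/s.
Vis-viva on the transfer ellipse at r = 26700 km gives v_t = √[μ(2/r − 1/a_t)] = 0.65831 km/s.
Δv₁ = |v_t − v_c| = |0.65831 − 1.2665| = 0.6082 km/s.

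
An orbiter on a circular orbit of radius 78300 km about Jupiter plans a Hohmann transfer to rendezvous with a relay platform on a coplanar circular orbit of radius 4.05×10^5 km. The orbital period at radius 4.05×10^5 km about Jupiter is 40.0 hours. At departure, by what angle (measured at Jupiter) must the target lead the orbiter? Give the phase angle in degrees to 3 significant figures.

From Kepler's third law T² = 4π²r³/μ at r = 4.05×10^5 km, T = 40.0 hours = 40.0 × 3600 s = 1.440×10^5 s: μ = 4π²r³/T² = 1.26474×10^8 km³/s².
Transfer-ellipse semi-major axis a_t = (r₁ + r₂)/2 = (78300 + 4.050×10^5)/2 = 2.4165×10^5 km.
The half-period of the transfer ellipse is t = π√(a_t³/μ) = 33180 s.
The target's mean motion on its circular orbit is ω₂ = √(μ/r₂³) = 4.363×10^-5 rad/s.
Angle swept by the target during transfer: ω₂·t = 1.448 rad = 82.96°.
Arrival is 180° from departure on the ellipse, so φ = 180° − 82.96° = 97.0°.

φ = 97.0°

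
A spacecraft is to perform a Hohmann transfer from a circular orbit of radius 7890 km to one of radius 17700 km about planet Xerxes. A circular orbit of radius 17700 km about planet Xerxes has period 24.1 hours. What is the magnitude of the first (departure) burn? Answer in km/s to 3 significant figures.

From Kepler's third law T² = 4π²r³/μ at r = 17700 km, T = 24.1 hours = 24.1 × 3600 s = 86760 s: μ = 4π²r³/T² = 29083.1 km³/s².
The Hohmann ellipse has a_t = (r₁ + r₂)/2 = 12795 km.
Circular speed at r = 7890 km: v_c = √(μ/r) = 1.9199 km/s.
Transfer-orbit speed at the same r (vis-viva, a = a_t): v_t = √[μ(2/r − 1/a_t)] = 2.2581 km/s.
Δv₁ = |v_t − v_c| = |2.2581 − 1.9199| = 0.3382 km/s.

Δv₁ = 0.338 km/s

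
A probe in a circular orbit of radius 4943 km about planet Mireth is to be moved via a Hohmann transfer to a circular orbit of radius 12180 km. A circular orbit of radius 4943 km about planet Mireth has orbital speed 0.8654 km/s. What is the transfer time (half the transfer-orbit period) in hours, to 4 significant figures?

From the circular-orbit relation v² = μ/r at r = 4943 km: μ = v²r = (0.8654)² × 4943 = 3701.90 km³/s².
Transfer-ellipse semi-major axis a_t = (r₁ + r₂)/2 = (4943 + 12180)/2 = 8561.5 km.
By Kepler's third law the transfer-orbit period is T = 2π√(a_t³/μ), so t = T/2 = 40900 s.
Converting: 40900 s ÷ 3600 s/hour = 11.36 hours.

t = 11.36 hours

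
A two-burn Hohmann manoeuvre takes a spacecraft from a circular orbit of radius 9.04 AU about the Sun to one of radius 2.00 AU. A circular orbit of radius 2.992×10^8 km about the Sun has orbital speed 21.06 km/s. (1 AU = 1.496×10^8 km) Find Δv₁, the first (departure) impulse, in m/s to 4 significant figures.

From the circular-orbit relation v² = μ/r at r = 2.992×10^8 km: μ = v²r = (21.06)² × 2.992×10^8 = 1.32702×10^11 km³/s².
In km: r₁ = 9.04 × 1.496×10^8 = 1.352384×10^9 km; r₂ = 2.00 × 1.496×10^8 = 2.992×10^8 km.
Semi-major axis of the transfer orbit: a_t = (1.352384×10^9 + 2.992×10^8)/2 = 8.25792×10^8 km.
Circular speed at r = 1.352384×10^9 km: v_c = √(μ/r) = 9.906 km/s.
Transfer-orbit speed at the same r (vis-viva, a = a_t): v_t = √[μ(2/r − 1/a_t)] = 5.963 km/s.
Δv₁ = |v_t − v_c| = |5.963 − 9.906| = 3.943 km/s.

Δv₁ = 3943 m/s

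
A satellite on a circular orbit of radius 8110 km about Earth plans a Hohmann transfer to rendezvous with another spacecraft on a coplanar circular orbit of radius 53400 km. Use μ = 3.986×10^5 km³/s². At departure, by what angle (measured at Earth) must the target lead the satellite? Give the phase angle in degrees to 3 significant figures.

The Hohmann ellipse has a_t = (r₁ + r₂)/2 = 30755 km.
The half-period of the transfer ellipse is t = π√(a_t³/μ) = 26840 s.
The target's mean motion on its circular orbit is ω₂ = √(μ/r₂³) = 5.116×10^-5 rad/s.
Angle swept by the target during transfer: ω₂·t = 1.373 rad = 78.67°.
The satellite traverses 180° on the transfer ellipse, so the target must lead by 180° − 78.67° = 101°.

φ = 101°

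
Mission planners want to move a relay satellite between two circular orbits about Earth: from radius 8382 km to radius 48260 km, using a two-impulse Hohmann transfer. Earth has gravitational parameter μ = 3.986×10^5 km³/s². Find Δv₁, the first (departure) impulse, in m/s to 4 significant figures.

Δv₁ = 2106 m/s

The Hohmann ellipse has a_t = (r₁ + r₂)/2 = 28321 km.
Circular speed at r = 8382 km: v_c = √(μ/r) = 6.896 km/s.
Vis-viva on the transfer ellipse at r = 8382 km gives v_t = √[μ(2/r − 1/a_t)] = 9.002 km/s.
Δv₁ = |v_t − v_c| = |9.002 − 6.896| = 2.106 km/s.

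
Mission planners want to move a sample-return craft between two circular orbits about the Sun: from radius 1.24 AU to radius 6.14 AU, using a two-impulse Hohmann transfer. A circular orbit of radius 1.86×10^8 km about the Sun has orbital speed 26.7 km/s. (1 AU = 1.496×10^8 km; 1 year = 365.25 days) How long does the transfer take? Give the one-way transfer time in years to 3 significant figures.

t = 3.55 years

From the circular-orbit relation v² = μ/r at r = 1.86×10^8 km: μ = v²r = (26.7)² × 1.86×10^8 = 1.32598×10^11 km³/s².
In km: r₁ = 1.24 × 1.496×10^8 = 1.85504×10^8 km; r₂ = 6.14 × 1.496×10^8 = 9.18544×10^8 km.
The Hohmann ellipse has a_t = (r₁ + r₂)/2 = 5.52024×10^8 km.
By Kepler's third law the transfer-orbit period is T = 2π√(a_t³/μ), so t = T/2 = 1.119×10^8 s.
Converting: 1.119×10^8 s ÷ 3.15576×10^7 s/year (365.25 × 86400) = 3.55 years.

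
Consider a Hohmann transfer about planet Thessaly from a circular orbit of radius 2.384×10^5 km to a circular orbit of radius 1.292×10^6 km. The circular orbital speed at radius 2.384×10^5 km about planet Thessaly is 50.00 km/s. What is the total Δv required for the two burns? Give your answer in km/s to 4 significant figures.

From the circular-orbit relation v² = μ/r at r = 2.384×10^5 km: μ = v²r = (50.00)² × 2.384×10^5 = 5.96000×10^8 km³/s².
The Hohmann ellipse has a_t = (r₁ + r₂)/2 = 7.652×10^5 km.
Circular speed at r₁: v₁ = √(μ/r₁) = √(5.96000×10^8/2.384×10^5) = 50.00 km/s.
Transfer-orbit speed at r₁ (vis-viva): v_p = √[μ(2/r₁ − 1/a_t)] = 64.97 km/s.
First burn Δv₁ = |v_p − v₁| = 14.97 km/s.
At r₂, v₂ = √(μ/r₂) = 21.48 km/s.
Transfer-orbit speed at r₂: v_a = √[μ(2/r₂ − 1/a_t)] = 11.99 km/s.
Second burn Δv₂ = |v₂ − v_a| = 9.490 km/s.
Δv = Δv₁ + Δv₂ = 14.97 + 9.490 = 24.46 km/s.

Δv = 24.46 km/s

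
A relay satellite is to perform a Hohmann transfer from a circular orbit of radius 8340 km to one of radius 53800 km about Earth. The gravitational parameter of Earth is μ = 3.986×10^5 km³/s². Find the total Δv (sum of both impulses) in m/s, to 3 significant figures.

Transfer-ellipse semi-major axis a_t = (r₁ + r₂)/2 = (8340 + 53800)/2 = 31070 km.
Circular speed at r₁: v₁ = √(μ/r₁) = √(3.986×10^5/8340) = 6.913 km/s.
On the transfer ellipse at r₁, vis-viva equation gives v_p = √[μ(2/r₁ − 1/a_t)] = 9.097 km/s.
First burn Δv₁ = |v_p − v₁| = 2.184 km/s.
Circular speed at r₂: v₂ = √(μ/r₂) = 2.722 km/s.
Transfer-orbit speed at r₂: v_a = √[μ(2/r₂ − 1/a_t)] = 1.410 km/s.
Second burn Δv₂ = |v₂ − v_a| = 1.312 km/s.
Δv = Δv₁ + Δv₂ = 2.184 + 1.312 = 3.496 km/s.

Δv = 3500 m/s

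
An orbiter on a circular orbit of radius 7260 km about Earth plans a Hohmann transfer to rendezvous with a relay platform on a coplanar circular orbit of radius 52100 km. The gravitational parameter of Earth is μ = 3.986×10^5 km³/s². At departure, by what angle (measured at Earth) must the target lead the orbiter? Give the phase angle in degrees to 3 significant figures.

Semi-major axis of the transfer orbit: a_t = (7260 + 52100)/2 = 29680 km.
Transfer time t = π√(a_t³/μ) = 25443.5 s.
Target angular speed ω₂ = √(μ/r₂³) = 5.30899×10^-5 rad/s.
Angle swept by the target during transfer: ω₂·t = 1.35079 rad = 77.39°.
The orbiter traverses 180° on the transfer ellipse, so the target must lead by 180° − 77.39° = 103°.

φ = 103°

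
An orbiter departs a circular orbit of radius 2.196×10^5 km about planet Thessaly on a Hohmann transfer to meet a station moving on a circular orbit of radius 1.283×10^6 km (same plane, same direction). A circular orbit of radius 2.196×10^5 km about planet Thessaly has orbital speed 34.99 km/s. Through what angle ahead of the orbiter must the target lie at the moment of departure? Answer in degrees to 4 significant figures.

φ = 99.34°

From the circular-orbit relation v² = μ/r at r = 2.196×10^5 km: μ = v²r = (34.99)² × 2.196×10^5 = 2.68856×10^8 km³/s².
Transfer-ellipse semi-major axis a_t = (r₁ + r₂)/2 = (2.196×10^5 + 1.283×10^6)/2 = 7.513×10^5 km.
The half-period of the transfer ellipse is t = π√(a_t³/μ) = 1.2477×10^5 s.
The target's mean motion on its circular orbit is ω₂ = √(μ/r₂³) = 1.1283×10^-5 rad/s.
Angle swept by the target during transfer: ω₂·t = 1.4078 rad = 80.66°.
The orbiter traverses 180° on the transfer ellipse, so the target must lead by 180° − 80.66° = 99.34°.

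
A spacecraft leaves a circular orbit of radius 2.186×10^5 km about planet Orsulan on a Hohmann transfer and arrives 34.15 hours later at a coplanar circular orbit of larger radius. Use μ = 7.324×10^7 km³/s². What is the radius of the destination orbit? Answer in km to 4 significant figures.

r₂ = 7.459×10^5 km

Transfer time t = 34.15 hours = 1.2294×10^5 s, and t = π√(a_t³/μ).
So a_t = (μ t²/π²)^(1/3) = (7.324×10^7 × (1.2294×10^5)² / π²)^(1/3) = 4.8226×10^5 km.
Since a_t = (r₁ + r₂)/2, r₂ = 2a_t − r₁ = 2×4.8226×10^5 − 2.186×10^5 = 7.4592×10^5 km.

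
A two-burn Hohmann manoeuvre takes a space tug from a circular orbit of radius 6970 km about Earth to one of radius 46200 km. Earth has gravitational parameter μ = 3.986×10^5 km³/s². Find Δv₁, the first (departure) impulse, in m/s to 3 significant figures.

Semi-major axis of the transfer orbit: a_t = (6970 + 46200)/2 = 26585 km.
On the circular orbit at r = 6970 km, v_c = √(μ/r) = 7.562 km/s.
Vis-viva on the transfer ellipse at r = 6970 km gives v_t = √[μ(2/r − 1/a_t)] = 9.969 km/s.
Δv₁ = |v_t − v_c| = |9.969 − 7.562| = 2.407 km/s.

Δv₁ = 2410 m/s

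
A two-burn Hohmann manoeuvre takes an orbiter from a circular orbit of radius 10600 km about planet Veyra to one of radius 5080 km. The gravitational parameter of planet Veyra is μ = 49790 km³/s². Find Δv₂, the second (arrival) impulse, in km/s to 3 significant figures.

Semi-major axis of the transfer orbit: a_t = (10600 + 5080)/2 = 7840 km.
Circular speed at r = 5080 km: v_c = √(μ/r) = 3.1307 km/s.
Transfer-orbit speed at the same r (vis-viva, a = a_t): v_t = √[μ(2/r − 1/a_t)] = 3.6403 km/s.
Δv₂ = |v_t − v_c| = |3.6403 − 3.1307| = 0.5096 km/s.

Δv₂ = 0.510 km/s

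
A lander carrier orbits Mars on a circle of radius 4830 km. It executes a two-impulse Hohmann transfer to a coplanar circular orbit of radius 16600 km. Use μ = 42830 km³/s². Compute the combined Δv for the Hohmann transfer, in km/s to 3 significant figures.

Transfer-ellipse semi-major axis a_t = (r₁ + r₂)/2 = (4830 + 16600)/2 = 10715 km.
Circular speed at r₁: v₁ = √(μ/r₁) = √(42830/4830) = 2.97783 km/s.
On the transfer ellipse at r₁, vis-viva gives v_p = √[μ(2/r₁ − 1/a_t)] = 3.70645 km/s.
First burn Δv₁ = |v_p − v₁| = 0.7286 km/s.
Circular speed at r₂: v₂ = √(μ/r₂) = 1.60628 km/s.
Transfer-orbit speed at r₂: v_a = √[μ(2/r₂ − 1/a_t)] = 1.07844 km/s.
Second burn Δv₂ = |v₂ − v_a| = 0.5278 km/s.
Total Δv = Δv₁ + Δv₂ = 1.256 km/s.

Δv = 1.26 km/s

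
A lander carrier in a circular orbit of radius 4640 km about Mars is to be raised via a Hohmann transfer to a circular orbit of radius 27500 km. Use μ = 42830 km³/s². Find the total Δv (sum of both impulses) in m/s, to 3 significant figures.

Transfer-ellipse semi-major axis a_t = (r₁ + r₂)/2 = (4640 + 27500)/2 = 16070 km.
At r₁ the circular-orbit speed is v₁ = √(μ/r₁) = 3.0382 km/s.
Transfer-orbit speed at r₁ (v² = μ(2/r − 1/a)): v_p = √[μ(2/r₁ − 1/a_t)] = 3.9744 km/s.
First burn Δv₁ = |v_p − v₁| = 0.9362 km/s.
Circular speed at r₂: v₂ = √(μ/r₂) = 1.248 km/s.
Transfer-orbit speed at r₂: v_a = √[μ(2/r₂ − 1/a_t)] = 0.6706 km/s.
Second burn Δv₂ = |v₂ − v_a| = 0.5774 km/s.
Δv = Δv₁ + Δv₂ = 0.9362 + 0.5774 = 1.514 km/s.

Δv = 1510 m/s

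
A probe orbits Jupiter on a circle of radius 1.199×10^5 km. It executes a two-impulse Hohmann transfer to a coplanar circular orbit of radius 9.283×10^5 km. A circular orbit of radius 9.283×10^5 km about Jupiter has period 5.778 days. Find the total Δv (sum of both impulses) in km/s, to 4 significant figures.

From Kepler's third law T² = 4π²r³/μ at r = 9.283×10^5 km, T = 5.778 days = 5.778 × 86400 s = 4.992192×10^5 s: μ = 4π²r³/T² = 1.26719×10^8 km³/s².
Transfer-ellipse semi-major axis a_t = (r₁ + r₂)/2 = (1.199×10^5 + 9.283×10^5)/2 = 5.241×10^5 km.
At r₁ the circular-orbit speed is v₁ = √(μ/r₁) = 32.5096 km/s.
On the transfer ellipse at r₁, v² = μ(2/r − 1/a) gives v_p = √[μ(2/r₁ − 1/a_t)] = 43.2662 km/s.
First burn Δv₁ = |v_p − v₁| = 10.757 km/s.
Circular speed at r₂: v₂ = √(μ/r₂) = 11.6836 km/s.
Transfer-orbit speed at r₂: v_a = √[μ(2/r₂ − 1/a_t)] = 5.58830 km/s.
Second burn Δv₂ = |v₂ − v_a| = 6.0953 km/s.
Total Δv = Δv₁ + Δv₂ = 16.85 km/s.

Δv = 16.85 km/s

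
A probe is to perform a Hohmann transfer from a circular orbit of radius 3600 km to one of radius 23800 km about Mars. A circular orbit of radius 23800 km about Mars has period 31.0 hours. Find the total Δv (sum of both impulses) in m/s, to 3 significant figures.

From Kepler's third law T² = 4π²r³/μ at r = 23800 km, T = 31.0 hours = 31.0 × 3600 s = 1.116×10^5 s: μ = 4π²r³/T² = 42732.9 km³/s².
Semi-major axis of the transfer orbit: a_t = (3600 + 23800)/2 = 13700 km.
At r₁ the circular-orbit speed is v₁ = √(μ/r₁) = 3.445 km/s.
Transfer-orbit speed at r₁ (v² = μ(2/r − 1/a)): v_p = √[μ(2/r₁ − 1/a_t)] = 4.541 km/s.
First burn Δv₁ = |v_p − v₁| = 1.096 km/s.
Circular speed at r₂: v₂ = √(μ/r₂) = 1.340 km/s.
Transfer-orbit speed at r₂: v_a = √[μ(2/r₂ − 1/a_t)] = 0.6869 km/s.
Second burn Δv₂ = |v₂ − v_a| = 0.6531 km/s.
Δv = Δv₁ + Δv₂ = 1.096 + 0.6531 = 1.749 km/s.

Δv = 1750 m/s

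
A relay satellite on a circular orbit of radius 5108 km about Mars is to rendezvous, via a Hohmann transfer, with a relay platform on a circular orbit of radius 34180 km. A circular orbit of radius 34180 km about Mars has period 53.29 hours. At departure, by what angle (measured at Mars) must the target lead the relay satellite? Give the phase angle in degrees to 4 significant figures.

From Kepler's third law T² = 4π²r³/μ at r = 34180 km, T = 53.29 hours = 53.29 × 3600 s = 1.91844×10^5 s: μ = 4π²r³/T² = 42833.1 km³/s².
The Hohmann ellipse has a_t = (r₁ + r₂)/2 = 19644 km.
The half-period of the transfer ellipse is t = π√(a_t³/μ) = 41793 s.
The target's mean motion on its circular orbit is ω₂ = √(μ/r₂³) = 3.2752×10^-5 rad/s.
Angle swept by the target during transfer: ω₂·t = 1.3688 rad = 78.43°.
Arrival is 180° from departure on the ellipse, so φ = 180° − 78.43° = 101.6°.

φ = 101.6°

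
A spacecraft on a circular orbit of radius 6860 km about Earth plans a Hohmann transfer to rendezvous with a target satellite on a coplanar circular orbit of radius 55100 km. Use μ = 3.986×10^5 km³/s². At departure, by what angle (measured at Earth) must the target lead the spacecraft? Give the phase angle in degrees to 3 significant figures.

The Hohmann ellipse has a_t = (r₁ + r₂)/2 = 30980 km.
The half-period of the transfer ellipse is t = π√(a_t³/μ) = 27133 s.
The target's mean motion on its circular orbit is ω₂ = √(μ/r₂³) = 4.8814×10^-5 rad/s.
Angle swept by the target during transfer: ω₂·t = 1.3245 rad = 75.89°.
The spacecraft traverses 180° on the transfer ellipse, so the target must lead by 180° − 75.89° = 104°.

φ = 104°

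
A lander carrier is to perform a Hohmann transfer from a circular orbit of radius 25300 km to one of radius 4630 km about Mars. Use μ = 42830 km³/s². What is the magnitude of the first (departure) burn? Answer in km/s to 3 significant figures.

Δv₁ = 0.577 km/s

Semi-major axis of the transfer orbit: a_t = (25300 + 4630)/2 = 14965 km.
Circular speed at r = 25300 km: v_c = √(μ/r) = 1.3011 km/s.
Transfer-orbit speed at the same r (vis-viva, a = a_t): v_t = √[μ(2/r − 1/a_t)] = 0.72371 km/s.
Δv₁ = |v_t − v_c| = |0.72371 − 1.3011| = 0.5774 km/s.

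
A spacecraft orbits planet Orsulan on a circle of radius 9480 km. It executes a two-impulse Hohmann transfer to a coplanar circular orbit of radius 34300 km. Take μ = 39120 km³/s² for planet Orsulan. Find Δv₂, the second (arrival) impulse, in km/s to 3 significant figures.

Transfer-ellipse semi-major axis a_t = (r₁ + r₂)/2 = (9480 + 34300)/2 = 21890 km.
On the circular orbit at r = 34300 km, v_c = √(μ/r) = 1.068 km/s.
Transfer-orbit speed at the same r (vis-viva, a = a_t): v_t = √[μ(2/r − 1/a_t)] = 0.7028 km/s.
Δv₂ = |v_t − v_c| = |0.7028 − 1.068| = 0.3652 km/s.

Δv₂ = 0.365 km/s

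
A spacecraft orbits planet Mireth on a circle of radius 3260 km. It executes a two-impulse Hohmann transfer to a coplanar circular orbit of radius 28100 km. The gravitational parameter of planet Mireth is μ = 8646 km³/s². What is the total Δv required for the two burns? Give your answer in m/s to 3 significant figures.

Δv = 853 m/s

Semi-major axis of the transfer orbit: a_t = (3260 + 28100)/2 = 15680 km.
At r₁ the circular-orbit speed is v₁ = √(μ/r₁) = 1.62854 km/s.
Transfer-orbit speed at r₁ (v² = μ(2/r − 1/a)): v_p = √[μ(2/r₁ − 1/a_t)] = 2.18011 km/s.
First burn Δv₁ = |v_p − v₁| = 0.55157 km/s.
Circular speed at r₂: v₂ = √(μ/r₂) = 0.554695 km/s.
Transfer-orbit speed at r₂: v_a = √[μ(2/r₂ − 1/a_t)] = 0.252924 km/s.
Second burn Δv₂ = |v₂ − v_a| = 0.30177 km/s.
Δv = Δv₁ + Δv₂ = 0.55157 + 0.30177 = 0.8533 km/s.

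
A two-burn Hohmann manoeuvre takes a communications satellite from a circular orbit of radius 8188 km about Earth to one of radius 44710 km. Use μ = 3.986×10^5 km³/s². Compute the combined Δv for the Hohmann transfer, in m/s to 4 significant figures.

Transfer-ellipse semi-major axis a_t = (r₁ + r₂)/2 = (8188 + 44710)/2 = 26449 km.
At r₁ the circular-orbit speed is v₁ = √(μ/r₁) = 6.977 km/s.
Transfer-orbit speed at r₁ (vis-viva equation): v_p = √[μ(2/r₁ − 1/a_t)] = 9.071 km/s.
First burn Δv₁ = |v_p − v₁| = 2.094 km/s.
At r₂, v₂ = √(μ/r₂) = 2.986 km/s.
Transfer-orbit speed at r₂: v_a = √[μ(2/r₂ − 1/a_t)] = 1.661 km/s.
Second burn Δv₂ = |v₂ − v_a| = 1.325 km/s.
Total Δv = Δv₁ + Δv₂ = 3.419 km/s.

Δv = 3419 m/s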